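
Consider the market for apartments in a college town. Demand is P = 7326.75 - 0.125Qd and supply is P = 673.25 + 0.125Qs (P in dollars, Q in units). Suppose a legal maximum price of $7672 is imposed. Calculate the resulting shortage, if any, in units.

Rearranging demand gives Qd = 58614 - 8P; rearranging supply gives Qs = 8P - 5386. Equilibrium: 58614 - 8P = 8P - 5386, so 64000 = 16P and P* = 4000, Q* = 26614.
Since 7672 is above P* = 4000, the ceiling does not bind and the free-market outcome prevails.
Since the control does not bind, there is no shortage.

0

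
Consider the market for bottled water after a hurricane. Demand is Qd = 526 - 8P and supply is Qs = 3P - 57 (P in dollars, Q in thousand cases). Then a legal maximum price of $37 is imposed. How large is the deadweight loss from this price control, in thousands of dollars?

In a free market, 526 - 8P = 3P - 57 gives the equilibrium P* = 53, Q* = 102.
The ceiling of 37 is below the equilibrium price 53, so it binds.
At P = 37: Qd = 526 - 8·37 = 230 and Qs = 3·37 - 57 = 54.
Quantity traded falls to 54. At Q = 54 the demand price is (526 - 54)/8 = 59 and the supply price is (57 + 54)/3 = 37.
Deadweight loss = ½ · (59 - 37) · (102 - 54) = ½ · 22 · 48 = 528.

528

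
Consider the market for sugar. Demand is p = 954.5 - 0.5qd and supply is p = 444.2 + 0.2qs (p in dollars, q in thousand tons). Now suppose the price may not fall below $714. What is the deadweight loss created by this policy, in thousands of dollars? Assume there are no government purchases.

21526.4

Rearranging demand gives qd = 1909 - 2p; rearranging supply gives qs = 5p - 2221. Equilibrium: 1909 - 2p = 5p - 2221, so 4130 = 7p and p* = 590, q* = 729.
The floor of 714 is above the equilibrium price 590, so it binds.
At p = 714: qd = 1909 - 2·714 = 481 and qs = 5·714 - 2221 = 1349.
Quantity traded falls to 481. At q = 481 the demand price is (1909 - 481)/2 = 714 and the supply price is (2221 + 481)/5 = 540.4.
Deadweight loss = ½ · (714 - 540.4) · (729 - 481) = ½ · 173.6 · 248 = 21526.4.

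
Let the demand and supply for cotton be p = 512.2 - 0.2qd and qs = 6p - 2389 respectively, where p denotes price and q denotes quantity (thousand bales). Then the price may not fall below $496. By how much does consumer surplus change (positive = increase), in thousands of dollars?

Rearranging demand gives qd = 2561 - 5p. In a free market, 2561 - 5p = 6p - 2389 gives the equilibrium p* = 450, q* = 311.
Since 496 > 450, the floor is binding.
At p = 496: qd = 2561 - 5·496 = 81 and qs = 6·496 - 2389 = 587.
Consumer surplus without the control is ½ · (512.2 - 450) · 311 = 9672.1.
With the floor, consumers buy 81 units at 496, so CS = ½ · (512.2 - 496) · 81 = 656.1.
Change in consumer surplus = 656.1 - 9672.1 = -9016.

-9016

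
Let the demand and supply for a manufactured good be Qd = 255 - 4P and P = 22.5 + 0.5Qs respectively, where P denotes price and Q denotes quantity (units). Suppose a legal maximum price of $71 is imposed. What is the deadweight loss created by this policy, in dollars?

0

Rearranging supply gives Qs = 2P - 45. Setting quantity demanded equal to quantity supplied, 255 - 4P = 2P - 45, gives P* = 50 and Q* = 55.
The ceiling of 71 is above the equilibrium price 50, so it is not binding; the market clears at P* = 50, Q* = 55.
Since the control does not bind, no trades are prevented and deadweight loss is zero.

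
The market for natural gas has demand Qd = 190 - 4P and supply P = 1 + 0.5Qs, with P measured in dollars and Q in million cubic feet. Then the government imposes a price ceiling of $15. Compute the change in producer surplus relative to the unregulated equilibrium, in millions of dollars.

Rearranging supply gives Qs = 2P - 2. Equilibrium: 190 - 4P = 2P - 2, so 192 = 6P and P* = 32, Q* = 62.
Because the ceiling (15) lies below the market-clearing price, it is binding.
At P = 15: Qd = 190 - 4·15 = 130 and Qs = 2·15 - 2 = 28.
Producer surplus without the control is ½ · (32 - 1) · 62 = 961.
With the ceiling, producers sell 28 units at 15, so PS = ½ · (15 - 1) · 28 = 196.
Change in producer surplus = 196 - 961 = -765.

-765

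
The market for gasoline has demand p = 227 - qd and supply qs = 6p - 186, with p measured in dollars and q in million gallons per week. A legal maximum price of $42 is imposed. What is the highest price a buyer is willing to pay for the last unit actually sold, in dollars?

Rearranging demand gives qd = 227 - p. Equilibrium: 227 - p = 6p - 186, so 413 = 7p and p* = 59, q* = 168.
Since 42 < 59, the ceiling is binding.
At p = 42: qd = 227 - 42 = 185 and qs = 6·42 - 186 = 66.
Only 66 units reach the market. On the demand curve, the marginal buyer's willingness to pay at q = 66 is (227 - 66) = 161.

161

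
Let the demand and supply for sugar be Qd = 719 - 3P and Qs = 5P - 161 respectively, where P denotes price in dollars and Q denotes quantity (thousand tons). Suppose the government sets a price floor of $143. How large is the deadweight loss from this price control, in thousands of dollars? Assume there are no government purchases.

Without the control the market clears where 719 - 3P = 5P - 161, i.e. P* = 110 and Q* = 389.
Because the floor (143) lies above the market-clearing price, it is binding.
At P = 143: Qd = 719 - 3·143 = 290 and Qs = 5·143 - 161 = 554.
Quantity traded falls to 290. At Q = 290 the demand price is (719 - 290)/3 = 143 and the supply price is (161 + 290)/5 = 90.2.
Deadweight loss = ½ · (143 - 90.2) · (389 - 290) = ½ · 52.8 · 99 = 2613.6.

2613.6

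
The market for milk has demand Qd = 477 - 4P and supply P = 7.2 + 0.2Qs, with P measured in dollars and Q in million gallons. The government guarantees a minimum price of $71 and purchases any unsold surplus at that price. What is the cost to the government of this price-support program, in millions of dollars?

Rearranging supply gives Qs = 5P - 36. Without the control the market clears where 477 - 4P = 5P - 36, i.e. P* = 57 and Q* = 249.
Because the floor (71) lies above the market-clearing price, it is binding.
At P = 71: Qd = 477 - 4·71 = 193 and Qs = 5·71 - 36 = 319.
Surplus = Qs - Qd = 126.
Government expenditure = surplus × support price = 126 × 71 = 8946.

8946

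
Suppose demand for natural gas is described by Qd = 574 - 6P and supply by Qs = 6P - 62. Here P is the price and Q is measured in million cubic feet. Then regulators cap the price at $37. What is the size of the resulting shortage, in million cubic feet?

192

Without the control the market clears where 574 - 6P = 6P - 62, i.e. P* = 53 and Q* = 256.
The ceiling of 37 is below the equilibrium price 53, so it binds.
At P = 37: Qd = 574 - 6·37 = 352 and Qs = 6·37 - 62 = 160.
Shortage = Qd - Qs = 352 - 160 = 192.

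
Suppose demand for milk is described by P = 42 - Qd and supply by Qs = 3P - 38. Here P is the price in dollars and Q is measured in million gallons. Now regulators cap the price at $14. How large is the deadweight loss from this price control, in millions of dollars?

Rearranging demand gives Qd = 42 - P. Without the control the market clears where 42 - P = 3P - 38, i.e. P* = 20 and Q* = 22.
Since 14 < 20, the ceiling is binding.
At P = 14: Qd = 42 - 14 = 28 and Qs = 3·14 - 38 = 4.
Quantity traded falls to 4. At Q = 4 the demand price is 42 - 4 = 38 and the supply price is (38 + 4)/3 = 14.
Deadweight loss = ½ · (38 - 14) · (22 - 4) = ½ · 24 · 18 = 216.

216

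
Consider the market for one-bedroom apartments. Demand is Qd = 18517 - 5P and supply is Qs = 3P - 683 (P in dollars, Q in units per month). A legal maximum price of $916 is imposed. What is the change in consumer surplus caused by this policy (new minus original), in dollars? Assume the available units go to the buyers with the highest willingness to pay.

1082429.6

Setting quantity demanded equal to quantity supplied, 18517 - 5P = 3P - 683, gives P* = 2400 and Q* = 6517.
The ceiling of 916 is below the equilibrium price 2400, so it binds.
At P = 916: Qd = 18517 - 5·916 = 13937 and Qs = 3·916 - 683 = 2065.
Consumer surplus without the control is ½ · (3703.4 - 2400) · 6517 = 4247128.9.
With the ceiling, 2065 units are sold at 916 (assume they go to the highest-value buyers). The demand price at Q = 2065 is 3290.4, so CS = ½ · [(3703.4 - 916) + (3290.4 - 916)] · 2065 = 5329558.5.
Change in consumer surplus = 5329558.5 - 4247128.9 = 1082429.6.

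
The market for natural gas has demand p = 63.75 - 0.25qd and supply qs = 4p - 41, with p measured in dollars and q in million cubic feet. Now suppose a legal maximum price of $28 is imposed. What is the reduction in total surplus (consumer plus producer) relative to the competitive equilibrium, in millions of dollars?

324

Rearranging demand gives qd = 255 - 4p. Setting quantity demanded equal to quantity supplied, 255 - 4p = 4p - 41, gives p* = 37 and q* = 107.
Since 28 < 37, the ceiling is binding.
At p = 28: qd = 255 - 4·28 = 143 and qs = 4·28 - 41 = 71.
Quantity traded falls to 71. At q = 71 the demand price is (255 - 71)/4 = 46 and the supply price is (41 + 71)/4 = 28.
Deadweight loss = ½ · (46 - 28) · (107 - 71) = ½ · 18 · 36 = 324.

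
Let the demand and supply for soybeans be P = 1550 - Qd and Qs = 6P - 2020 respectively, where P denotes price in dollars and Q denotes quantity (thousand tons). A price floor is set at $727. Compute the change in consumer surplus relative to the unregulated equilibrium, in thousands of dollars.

-202135.5

Rearranging demand gives Qd = 1550 - P. Equilibrium: 1550 - P = 6P - 2020, so 3570 = 7P and P* = 510, Q* = 1040.
The floor of 727 is above the equilibrium price 510, so it binds.
At P = 727: Qd = 1550 - 727 = 823 and Qs = 6·727 - 2020 = 2342.
Consumer surplus without the control is ½ · (1550 - 510) · 1040 = 540800.
With the floor, consumers buy 823 units at 727, so CS = ½ · (1550 - 727) · 823 = 338664.5.
Change in consumer surplus = 338664.5 - 540800 = -202135.5.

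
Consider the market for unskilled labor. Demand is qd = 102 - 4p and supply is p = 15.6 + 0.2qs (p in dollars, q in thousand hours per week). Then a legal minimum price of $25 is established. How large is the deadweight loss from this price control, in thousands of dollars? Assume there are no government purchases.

90

Rearranging supply gives qs = 5p - 78. In a free market, 102 - 4p = 5p - 78 gives the equilibrium p* = 20, q* = 22.
Because the floor (25) lies above the market-clearing price, it is binding.
At p = 25: qd = 102 - 4·25 = 2 and qs = 5·25 - 78 = 47.
Quantity traded falls to 2. At q = 2 the demand price is (102 - 2)/4 = 25 and the supply price is (78 + 2)/5 = 16.
Deadweight loss = ½ · (25 - 16) · (22 - 2) = ½ · 9 · 20 = 90.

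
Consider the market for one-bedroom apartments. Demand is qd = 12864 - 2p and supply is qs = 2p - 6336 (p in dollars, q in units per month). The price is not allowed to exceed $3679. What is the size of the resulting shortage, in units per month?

In a free market, 12864 - 2p = 2p - 6336 gives the equilibrium p* = 4800, q* = 3264.
Since 3679 < 4800, the ceiling is binding.
At p = 3679: qd = 12864 - 2·3679 = 5506 and qs = 2·3679 - 6336 = 1022.
Shortage = qd - qs = 5506 - 1022 = 4484.

4484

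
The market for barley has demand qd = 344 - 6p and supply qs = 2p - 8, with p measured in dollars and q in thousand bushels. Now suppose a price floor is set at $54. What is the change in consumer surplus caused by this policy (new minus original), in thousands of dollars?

-500

Without the control the market clears where 344 - 6p = 2p - 8, i.e. p* = 44 and q* = 80.
Because the floor (54) lies above the market-clearing price, it is binding.
At p = 54: qd = 344 - 6·54 = 20 and qs = 2·54 - 8 = 100.
Consumer surplus without the control is ½ · (172/3 - 44) · 80 = 1600/3.
With the floor, consumers buy 20 units at 54, so CS = ½ · (172/3 - 54) · 20 = 100/3.
Change in consumer surplus = 100/3 - 1600/3 = -500.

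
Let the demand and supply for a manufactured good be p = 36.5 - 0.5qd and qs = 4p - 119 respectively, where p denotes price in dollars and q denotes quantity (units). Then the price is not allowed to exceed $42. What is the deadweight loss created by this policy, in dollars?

Rearranging demand gives qd = 73 - 2p. Setting quantity demanded equal to quantity supplied, 73 - 2p = 4p - 119, gives p* = 32 and q* = 9.
The ceiling of 42 is above the equilibrium price 32, so it is not binding; the market clears at p* = 32, q* = 9.
Since the control does not bind, no trades are prevented and deadweight loss is zero.

0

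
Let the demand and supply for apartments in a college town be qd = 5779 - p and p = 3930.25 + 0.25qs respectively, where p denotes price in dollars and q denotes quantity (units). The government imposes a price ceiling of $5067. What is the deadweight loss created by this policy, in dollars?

Rearranging supply gives qs = 4p - 15721. In a free market, 5779 - p = 4p - 15721 gives the equilibrium p* = 4300, q* = 1479.
The ceiling of 5067 is above the equilibrium price 4300, so it is not binding; the market clears at p* = 4300, q* = 1479.
Since the control does not bind, no trades are prevented and deadweight loss is zero.

0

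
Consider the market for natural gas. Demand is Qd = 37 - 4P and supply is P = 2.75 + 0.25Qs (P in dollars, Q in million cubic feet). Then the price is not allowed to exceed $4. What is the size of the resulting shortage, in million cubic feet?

Rearranging supply gives Qs = 4P - 11. Without the control the market clears where 37 - 4P = 4P - 11, i.e. P* = 6 and Q* = 13.
The ceiling of 4 is below the equilibrium price 6, so it binds.
At P = 4: Qd = 37 - 4·4 = 21 and Qs = 4·4 - 11 = 5.
Shortage = Qd - Qs = 21 - 5 = 16.

16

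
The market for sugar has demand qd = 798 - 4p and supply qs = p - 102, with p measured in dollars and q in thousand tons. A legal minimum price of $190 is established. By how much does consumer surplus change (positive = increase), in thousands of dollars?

Setting quantity demanded equal to quantity supplied, 798 - 4p = p - 102, gives p* = 180 and q* = 78.
The floor of 190 is above the equilibrium price 180, so it binds.
At p = 190: qd = 798 - 4·190 = 38 and qs = 190 - 102 = 88.
Consumer surplus without the control is ½ · (199.5 - 180) · 78 = 760.5.
With the floor, consumers buy 38 units at 190, so CS = ½ · (199.5 - 190) · 38 = 180.5.
Change in consumer surplus = 180.5 - 760.5 = -580.

-580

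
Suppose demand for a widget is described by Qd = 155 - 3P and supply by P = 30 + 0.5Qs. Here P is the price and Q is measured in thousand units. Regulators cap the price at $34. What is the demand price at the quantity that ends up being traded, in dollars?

49

Rearranging supply gives Qs = 2P - 60. In a free market, 155 - 3P = 2P - 60 gives the equilibrium P* = 43, Q* = 26.
The ceiling of 34 is below the equilibrium price 43, so it binds.
At P = 34: Qd = 155 - 3·34 = 53 and Qs = 2·34 - 60 = 8.
Only 8 units reach the market. On the demand curve, the marginal buyer's willingness to pay at Q = 8 is (155 - 8)/3 = 49.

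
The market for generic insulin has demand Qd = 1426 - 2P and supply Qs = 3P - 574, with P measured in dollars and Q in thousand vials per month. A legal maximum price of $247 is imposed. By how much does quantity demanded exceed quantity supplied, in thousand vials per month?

Without the control the market clears where 1426 - 2P = 3P - 574, i.e. P* = 400 and Q* = 626.
Since 247 < 400, the ceiling is binding.
At P = 247: Qd = 1426 - 2·247 = 932 and Qs = 3·247 - 574 = 167.
Shortage = Qd - Qs = 932 - 167 = 765.

765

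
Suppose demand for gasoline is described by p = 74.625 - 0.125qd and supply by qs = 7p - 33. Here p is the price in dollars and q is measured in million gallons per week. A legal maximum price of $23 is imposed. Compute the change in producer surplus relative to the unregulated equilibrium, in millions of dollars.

Rearranging demand gives qd = 597 - 8p. Setting quantity demanded equal to quantity supplied, 597 - 8p = 7p - 33, gives p* = 42 and q* = 261.
Because the ceiling (23) lies below the market-clearing price, it is binding.
At p = 23: qd = 597 - 8·23 = 413 and qs = 7·23 - 33 = 128.
Producer surplus without the control is ½ · (42 - 33/7) · 261 = 68121/14.
With the ceiling, producers sell 128 units at 23, so PS = ½ · (23 - 33/7) · 128 = 8192/7.
Change in producer surplus = 8192/7 - 68121/14 = -3695.5.

-3695.5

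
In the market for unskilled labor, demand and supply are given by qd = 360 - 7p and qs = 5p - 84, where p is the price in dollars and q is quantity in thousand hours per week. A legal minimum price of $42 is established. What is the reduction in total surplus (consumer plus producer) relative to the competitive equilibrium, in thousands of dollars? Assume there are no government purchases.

210

Setting quantity demanded equal to quantity supplied, 360 - 7p = 5p - 84, gives p* = 37 and q* = 101.
Since 42 > 37, the floor is binding.
At p = 42: qd = 360 - 7·42 = 66 and qs = 5·42 - 84 = 126.
Quantity traded falls to 66. At q = 66 the demand price is (360 - 66)/7 = 42 and the supply price is (84 + 66)/5 = 30.
Deadweight loss = ½ · (42 - 30) · (101 - 66) = ½ · 12 · 35 = 210.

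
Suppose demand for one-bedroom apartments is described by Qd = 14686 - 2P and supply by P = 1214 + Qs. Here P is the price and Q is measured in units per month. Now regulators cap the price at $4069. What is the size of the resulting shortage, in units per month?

3693

Rearranging supply gives Qs = P - 1214. In a free market, 14686 - 2P = P - 1214 gives the equilibrium P* = 5300, Q* = 4086.
Because the ceiling (4069) lies below the market-clearing price, it is binding.
At P = 4069: Qd = 14686 - 2·4069 = 6548 and Qs = 4069 - 1214 = 2855.
Shortage = Qd - Qs = 6548 - 2855 = 3693.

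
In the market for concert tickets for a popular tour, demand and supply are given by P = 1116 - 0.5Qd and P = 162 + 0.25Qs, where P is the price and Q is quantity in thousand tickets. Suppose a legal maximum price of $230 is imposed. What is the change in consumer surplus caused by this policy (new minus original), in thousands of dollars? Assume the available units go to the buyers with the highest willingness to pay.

Rearranging demand gives Qd = 2232 - 2P; rearranging supply gives Qs = 4P - 648. In a free market, 2232 - 2P = 4P - 648 gives the equilibrium P* = 480, Q* = 1272.
Since 230 < 480, the ceiling is binding.
At P = 230: Qd = 2232 - 2·230 = 1772 and Qs = 4·230 - 648 = 272.
Consumer surplus without the control is ½ · (1116 - 480) · 1272 = 404496.
With the ceiling, 272 units are sold at 230 (assume they go to the highest-value buyers). The demand price at Q = 272 is 980, so CS = ½ · [(1116 - 230) + (980 - 230)] · 272 = 222496.
Change in consumer surplus = 222496 - 404496 = -182000.

-182000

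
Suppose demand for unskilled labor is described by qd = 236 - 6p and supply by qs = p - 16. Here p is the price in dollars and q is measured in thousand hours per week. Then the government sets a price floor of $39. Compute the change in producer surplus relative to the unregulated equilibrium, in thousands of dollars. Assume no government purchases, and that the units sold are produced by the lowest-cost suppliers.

-156

Without the control the market clears where 236 - 6p = p - 16, i.e. p* = 36 and q* = 20.
The floor of 39 is above the equilibrium price 36, so it binds.
At p = 39: qd = 236 - 6·39 = 2 and qs = 39 - 16 = 23.
Producer surplus without the control is ½ · (36 - 16) · 20 = 200.
With the floor, 2 units are sold at 39. The supply price at q = 2 is 18, so PS = ½ · [(39 - 16) + (39 - 18)] · 2 = 44.
Change in producer surplus = 44 - 200 = -156.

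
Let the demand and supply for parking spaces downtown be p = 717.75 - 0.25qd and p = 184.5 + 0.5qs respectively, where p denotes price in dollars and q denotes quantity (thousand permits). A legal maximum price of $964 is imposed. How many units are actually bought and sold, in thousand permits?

711

Rearranging demand gives qd = 2871 - 4p; rearranging supply gives qs = 2p - 369. Setting quantity demanded equal to quantity supplied, 2871 - 4p = 2p - 369, gives p* = 540 and q* = 711.
The ceiling of 964 is above the equilibrium price 540, so it is not binding; the market clears at p* = 540, q* = 711.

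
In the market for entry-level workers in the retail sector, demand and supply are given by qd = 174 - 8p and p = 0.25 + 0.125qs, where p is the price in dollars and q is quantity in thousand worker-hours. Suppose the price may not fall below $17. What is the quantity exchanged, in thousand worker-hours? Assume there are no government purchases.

Rearranging supply gives qs = 8p - 2. Setting quantity demanded equal to quantity supplied, 174 - 8p = 8p - 2, gives p* = 11 and q* = 86.
The floor of 17 is above the equilibrium price 11, so it binds.
At p = 17: qd = 174 - 8·17 = 38 and qs = 8·17 - 2 = 134.
The quantity actually transacted is the short side, demand: 38.

38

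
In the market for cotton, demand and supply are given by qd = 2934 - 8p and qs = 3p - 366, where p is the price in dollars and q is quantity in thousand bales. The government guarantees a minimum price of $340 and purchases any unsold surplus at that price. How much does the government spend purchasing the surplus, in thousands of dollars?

149600

Equilibrium: 2934 - 8p = 3p - 366, so 3300 = 11p and p* = 300, q* = 534.
Because the floor (340) lies above the market-clearing price, it is binding.
At p = 340: qd = 2934 - 8·340 = 214 and qs = 3·340 - 366 = 654.
Surplus = qs - qd = 440.
Government expenditure = surplus × support price = 440 × 340 = 149600.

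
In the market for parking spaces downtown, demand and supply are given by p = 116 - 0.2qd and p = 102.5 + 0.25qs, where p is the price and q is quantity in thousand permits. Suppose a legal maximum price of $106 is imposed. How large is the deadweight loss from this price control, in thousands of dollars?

57.6

Rearranging demand gives qd = 580 - 5p; rearranging supply gives qs = 4p - 410. In a free market, 580 - 5p = 4p - 410 gives the equilibrium p* = 110, q* = 30.
Since 106 < 110, the ceiling is binding.
At p = 106: qd = 580 - 5·106 = 50 and qs = 4·106 - 410 = 14.
Quantity traded falls to 14. At q = 14 the demand price is (580 - 14)/5 = 113.2 and the supply price is (410 + 14)/4 = 106.
Deadweight loss = ½ · (113.2 - 106) · (30 - 14) = ½ · 7.2 · 16 = 57.6.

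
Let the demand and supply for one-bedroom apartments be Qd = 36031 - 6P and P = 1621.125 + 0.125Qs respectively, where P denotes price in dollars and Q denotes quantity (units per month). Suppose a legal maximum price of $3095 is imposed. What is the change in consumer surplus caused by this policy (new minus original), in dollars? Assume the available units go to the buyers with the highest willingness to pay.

3900555

Rearranging supply gives Qs = 8P - 12969. Setting quantity demanded equal to quantity supplied, 36031 - 6P = 8P - 12969, gives P* = 3500 and Q* = 15031.
Since 3095 < 3500, the ceiling is binding.
At P = 3095: Qd = 36031 - 6·3095 = 17461 and Qs = 8·3095 - 12969 = 11791.
Consumer surplus without the control is ½ · (36031/6 - 3500) · 15031 = 225930961/12.
With the ceiling, 11791 units are sold at 3095 (assume they go to the highest-value buyers). The demand price at Q = 11791 is 4040, so CS = ½ · [(36031/6 - 3095) + (4040 - 3095)] · 11791 = 272737621/12.
Change in consumer surplus = 272737621/12 - 225930961/12 = 3900555.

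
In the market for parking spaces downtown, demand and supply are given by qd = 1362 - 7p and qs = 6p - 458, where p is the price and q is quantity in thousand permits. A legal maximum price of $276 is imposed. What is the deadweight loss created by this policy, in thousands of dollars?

0

Setting quantity demanded equal to quantity supplied, 1362 - 7p = 6p - 458, gives p* = 140 and q* = 382.
Since 276 is above p* = 140, the ceiling does not bind and the free-market outcome prevails.
Since the control does not bind, no trades are prevented and deadweight loss is zero.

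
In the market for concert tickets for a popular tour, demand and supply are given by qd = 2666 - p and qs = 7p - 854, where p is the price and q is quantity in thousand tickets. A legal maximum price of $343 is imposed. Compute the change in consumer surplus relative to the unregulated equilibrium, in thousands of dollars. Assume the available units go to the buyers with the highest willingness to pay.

-80461.5

Without the control the market clears where 2666 - p = 7p - 854, i.e. p* = 440 and q* = 2226.
The ceiling of 343 is below the equilibrium price 440, so it binds.
At p = 343: qd = 2666 - 343 = 2323 and qs = 7·343 - 854 = 1547.
Consumer surplus without the control is ½ · (2666 - 440) · 2226 = 2477538.
With the ceiling, 1547 units are sold at 343 (assume they go to the highest-value buyers). The demand price at q = 1547 is 1119, so CS = ½ · [(2666 - 343) + (1119 - 343)] · 1547 = 2397076.5.
Change in consumer surplus = 2397076.5 - 2477538 = -80461.5.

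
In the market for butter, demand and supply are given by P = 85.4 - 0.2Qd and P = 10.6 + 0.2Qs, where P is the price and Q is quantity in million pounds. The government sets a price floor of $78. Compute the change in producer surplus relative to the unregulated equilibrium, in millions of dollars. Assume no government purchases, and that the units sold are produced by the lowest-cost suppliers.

-1140

Rearranging demand gives Qd = 427 - 5P; rearranging supply gives Qs = 5P - 53. Equilibrium: 427 - 5P = 5P - 53, so 480 = 10P and P* = 48, Q* = 187.
The floor of 78 is above the equilibrium price 48, so it binds.
At P = 78: Qd = 427 - 5·78 = 37 and Qs = 5·78 - 53 = 337.
Producer surplus without the control is ½ · (48 - 10.6) · 187 = 3496.9.
With the floor, 37 units are sold at 78. The supply price at Q = 37 is 18, so PS = ½ · [(78 - 10.6) + (78 - 18)] · 37 = 2356.9.
Change in producer surplus = 2356.9 - 3496.9 = -1140.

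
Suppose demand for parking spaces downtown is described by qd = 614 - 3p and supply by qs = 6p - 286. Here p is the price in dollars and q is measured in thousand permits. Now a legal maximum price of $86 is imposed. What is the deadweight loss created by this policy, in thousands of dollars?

1764

Setting quantity demanded equal to quantity supplied, 614 - 3p = 6p - 286, gives p* = 100 and q* = 314.
Because the ceiling (86) lies below the market-clearing price, it is binding.
At p = 86: qd = 614 - 3·86 = 356 and qs = 6·86 - 286 = 230.
Quantity traded falls to 230. At q = 230 the demand price is (614 - 230)/3 = 128 and the supply price is (286 + 230)/6 = 86.
Deadweight loss = ½ · (128 - 86) · (314 - 230) = ½ · 42 · 84 = 1764.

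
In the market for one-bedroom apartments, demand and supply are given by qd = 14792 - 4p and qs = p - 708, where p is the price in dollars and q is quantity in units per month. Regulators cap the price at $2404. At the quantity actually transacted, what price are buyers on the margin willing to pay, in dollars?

Equilibrium: 14792 - 4p = p - 708, so 15500 = 5p and p* = 3100, q* = 2392.
Because the ceiling (2404) lies below the market-clearing price, it is binding.
At p = 2404: qd = 14792 - 4·2404 = 5176 and qs = 2404 - 708 = 1696.
Only 1696 units reach the market. On the demand curve, the marginal buyer's willingness to pay at q = 1696 is (14792 - 1696)/4 = 3274.

3274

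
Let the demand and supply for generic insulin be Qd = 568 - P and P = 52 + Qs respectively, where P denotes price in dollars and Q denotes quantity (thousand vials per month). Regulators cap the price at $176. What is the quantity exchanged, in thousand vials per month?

124

Rearranging supply gives Qs = P - 52. Without the control the market clears where 568 - P = P - 52, i.e. P* = 310 and Q* = 258.
The ceiling of 176 is below the equilibrium price 310, so it binds.
At P = 176: Qd = 568 - 176 = 392 and Qs = 176 - 52 = 124.
The quantity actually transacted is the short side, supply: 124.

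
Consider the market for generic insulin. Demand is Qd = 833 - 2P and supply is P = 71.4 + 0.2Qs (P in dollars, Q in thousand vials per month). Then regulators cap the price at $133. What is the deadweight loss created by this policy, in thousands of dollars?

Rearranging supply gives Qs = 5P - 357. Without the control the market clears where 833 - 2P = 5P - 357, i.e. P* = 170 and Q* = 493.
Because the ceiling (133) lies below the market-clearing price, it is binding.
At P = 133: Qd = 833 - 2·133 = 567 and Qs = 5·133 - 357 = 308.
Quantity traded falls to 308. At Q = 308 the demand price is (833 - 308)/2 = 262.5 and the supply price is (357 + 308)/5 = 133.
Deadweight loss = ½ · (262.5 - 133) · (493 - 308) = ½ · 129.5 · 185 = 11978.75.

11978.75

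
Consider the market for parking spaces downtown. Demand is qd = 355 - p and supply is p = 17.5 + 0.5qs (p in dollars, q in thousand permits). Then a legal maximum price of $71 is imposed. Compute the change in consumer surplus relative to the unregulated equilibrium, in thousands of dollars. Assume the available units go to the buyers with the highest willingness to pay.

-649

Rearranging supply gives qs = 2p - 35. Equilibrium: 355 - p = 2p - 35, so 390 = 3p and p* = 130, q* = 225.
Because the ceiling (71) lies below the market-clearing price, it is binding.
At p = 71: qd = 355 - 71 = 284 and qs = 2·71 - 35 = 107.
Consumer surplus without the control is ½ · (355 - 130) · 225 = 25312.5.
With the ceiling, 107 units are sold at 71 (assume they go to the highest-value buyers). The demand price at q = 107 is 248, so CS = ½ · [(355 - 71) + (248 - 71)] · 107 = 24663.5.
Change in consumer surplus = 24663.5 - 25312.5 = -649.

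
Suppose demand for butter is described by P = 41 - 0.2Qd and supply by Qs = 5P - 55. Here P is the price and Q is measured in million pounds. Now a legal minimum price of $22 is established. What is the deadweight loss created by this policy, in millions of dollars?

0

Rearranging demand gives Qd = 205 - 5P. Setting quantity demanded equal to quantity supplied, 205 - 5P = 5P - 55, gives P* = 26 and Q* = 75.
Since 22 is below P* = 26, the floor does not bind and the free-market outcome prevails.
Since the control does not bind, no trades are prevented and deadweight loss is zero.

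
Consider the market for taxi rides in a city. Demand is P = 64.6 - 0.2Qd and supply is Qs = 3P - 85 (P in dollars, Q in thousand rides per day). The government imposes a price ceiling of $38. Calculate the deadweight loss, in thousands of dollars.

405.6

Rearranging demand gives Qd = 323 - 5P. Without the control the market clears where 323 - 5P = 3P - 85, i.e. P* = 51 and Q* = 68.
The ceiling of 38 is below the equilibrium price 51, so it binds.
At P = 38: Qd = 323 - 5·38 = 133 and Qs = 3·38 - 85 = 29.
Quantity traded falls to 29. At Q = 29 the demand price is (323 - 29)/5 = 58.8 and the supply price is (85 + 29)/3 = 38.
Deadweight loss = ½ · (58.8 - 38) · (68 - 29) = ½ · 20.8 · 39 = 405.6.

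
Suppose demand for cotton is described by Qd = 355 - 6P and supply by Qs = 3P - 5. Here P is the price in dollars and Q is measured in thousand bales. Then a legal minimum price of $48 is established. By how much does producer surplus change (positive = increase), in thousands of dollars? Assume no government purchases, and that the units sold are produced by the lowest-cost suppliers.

Without the control the market clears where 355 - 6P = 3P - 5, i.e. P* = 40 and Q* = 115.
Because the floor (48) lies above the market-clearing price, it is binding.
At P = 48: Qd = 355 - 6·48 = 67 and Qs = 3·48 - 5 = 139.
Producer surplus without the control is ½ · (40 - 5/3) · 115 = 13225/6.
With the floor, 67 units are sold at 48. The supply price at Q = 67 is 24, so PS = ½ · [(48 - 5/3) + (48 - 24)] · 67 = 14137/6.
Change in producer surplus = 14137/6 - 13225/6 = 152.

152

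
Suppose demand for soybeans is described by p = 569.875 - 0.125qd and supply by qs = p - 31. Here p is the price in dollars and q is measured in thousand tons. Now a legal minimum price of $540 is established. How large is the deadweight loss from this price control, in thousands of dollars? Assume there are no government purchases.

Rearranging demand gives qd = 4559 - 8p. Equilibrium: 4559 - 8p = p - 31, so 4590 = 9p and p* = 510, q* = 479.
Because the floor (540) lies above the market-clearing price, it is binding.
At p = 540: qd = 4559 - 8·540 = 239 and qs = 540 - 31 = 509.
Quantity traded falls to 239. At q = 239 the demand price is (4559 - 239)/8 = 540 and the supply price is 31 + 239 = 270.
Deadweight loss = ½ · (540 - 270) · (479 - 239) = ½ · 270 · 240 = 32400.

32400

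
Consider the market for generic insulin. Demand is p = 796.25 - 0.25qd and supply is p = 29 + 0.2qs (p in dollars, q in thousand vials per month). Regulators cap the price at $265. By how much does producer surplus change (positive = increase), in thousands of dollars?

Rearranging demand gives qd = 3185 - 4p; rearranging supply gives qs = 5p - 145. In a free market, 3185 - 4p = 5p - 145 gives the equilibrium p* = 370, q* = 1705.
Because the ceiling (265) lies below the market-clearing price, it is binding.
At p = 265: qd = 3185 - 4·265 = 2125 and qs = 5·265 - 145 = 1180.
Producer surplus without the control is ½ · (370 - 29) · 1705 = 290702.5.
With the ceiling, producers sell 1180 units at 265, so PS = ½ · (265 - 29) · 1180 = 139240.
Change in producer surplus = 139240 - 290702.5 = -151462.5.

-151462.5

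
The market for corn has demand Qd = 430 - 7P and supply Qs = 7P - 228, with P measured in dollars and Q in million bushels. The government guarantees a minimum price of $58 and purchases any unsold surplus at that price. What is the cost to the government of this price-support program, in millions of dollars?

In a free market, 430 - 7P = 7P - 228 gives the equilibrium P* = 47, Q* = 101.
Since 58 > 47, the floor is binding.
At P = 58: Qd = 430 - 7·58 = 24 and Qs = 7·58 - 228 = 178.
Surplus = Qs - Qd = 154.
Government expenditure = surplus × support price = 154 × 58 = 8932.

8932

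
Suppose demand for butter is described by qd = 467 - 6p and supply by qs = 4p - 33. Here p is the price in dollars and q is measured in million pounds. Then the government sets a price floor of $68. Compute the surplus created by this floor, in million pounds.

180

In a free market, 467 - 6p = 4p - 33 gives the equilibrium p* = 50, q* = 167.
The floor of 68 is above the equilibrium price 50, so it binds.
At p = 68: qd = 467 - 6·68 = 59 and qs = 4·68 - 33 = 239.
Surplus = qs - qd = 239 - 59 = 180.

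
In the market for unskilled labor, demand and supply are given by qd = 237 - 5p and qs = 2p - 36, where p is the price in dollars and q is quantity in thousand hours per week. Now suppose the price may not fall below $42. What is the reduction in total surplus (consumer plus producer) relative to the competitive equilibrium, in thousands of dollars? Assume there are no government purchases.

Equilibrium: 237 - 5p = 2p - 36, so 273 = 7p and p* = 39, q* = 42.
Since 42 > 39, the floor is binding.
At p = 42: qd = 237 - 5·42 = 27 and qs = 2·42 - 36 = 48.
Quantity traded falls to 27. At q = 27 the demand price is (237 - 27)/5 = 42 and the supply price is (36 + 27)/2 = 31.5.
Deadweight loss = ½ · (42 - 31.5) · (42 - 27) = ½ · 10.5 · 15 = 78.75.

78.75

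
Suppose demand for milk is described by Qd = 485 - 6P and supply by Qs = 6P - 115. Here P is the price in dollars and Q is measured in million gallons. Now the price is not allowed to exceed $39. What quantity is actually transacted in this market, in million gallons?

119

Without the control the market clears where 485 - 6P = 6P - 115, i.e. P* = 50 and Q* = 185.
Because the ceiling (39) lies below the market-clearing price, it is binding.
At P = 39: Qd = 485 - 6·39 = 251 and Qs = 6·39 - 115 = 119.
The quantity actually transacted is the short side, supply: 119.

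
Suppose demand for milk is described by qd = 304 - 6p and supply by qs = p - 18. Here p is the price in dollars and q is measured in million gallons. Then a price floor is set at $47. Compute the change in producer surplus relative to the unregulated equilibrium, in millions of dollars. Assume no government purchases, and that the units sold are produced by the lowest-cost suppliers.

In a free market, 304 - 6p = p - 18 gives the equilibrium p* = 46, q* = 28.
Because the floor (47) lies above the market-clearing price, it is binding.
At p = 47: qd = 304 - 6·47 = 22 and qs = 47 - 18 = 29.
Producer surplus without the control is ½ · (46 - 18) · 28 = 392.
With the floor, 22 units are sold at 47. The supply price at q = 22 is 40, so PS = ½ · [(47 - 18) + (47 - 40)] · 22 = 396.
Change in producer surplus = 396 - 392 = 4.

4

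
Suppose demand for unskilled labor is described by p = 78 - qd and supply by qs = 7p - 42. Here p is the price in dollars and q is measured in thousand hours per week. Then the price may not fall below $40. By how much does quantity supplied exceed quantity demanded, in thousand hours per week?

Rearranging demand gives qd = 78 - p. Setting quantity demanded equal to quantity supplied, 78 - p = 7p - 42, gives p* = 15 and q* = 63.
Since 40 > 15, the floor is binding.
At p = 40: qd = 78 - 40 = 38 and qs = 7·40 - 42 = 238.
Surplus = qs - qd = 238 - 38 = 200.

200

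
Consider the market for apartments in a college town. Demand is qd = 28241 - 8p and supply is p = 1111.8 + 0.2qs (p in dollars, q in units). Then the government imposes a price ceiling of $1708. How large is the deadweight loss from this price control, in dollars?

3232385

Rearranging supply gives qs = 5p - 5559. In a free market, 28241 - 8p = 5p - 5559 gives the equilibrium p* = 2600, q* = 7441.
Since 1708 < 2600, the ceiling is binding.
At p = 1708: qd = 28241 - 8·1708 = 14577 and qs = 5·1708 - 5559 = 2981.
Quantity traded falls to 2981. At q = 2981 the demand price is (28241 - 2981)/8 = 3157.5 and the supply price is (5559 + 2981)/5 = 1708.
Deadweight loss = ½ · (3157.5 - 1708) · (7441 - 2981) = ½ · 1449.5 · 4460 = 3232385.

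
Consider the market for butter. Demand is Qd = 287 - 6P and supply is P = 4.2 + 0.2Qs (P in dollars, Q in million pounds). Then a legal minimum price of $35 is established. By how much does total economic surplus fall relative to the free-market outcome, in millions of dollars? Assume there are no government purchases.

323.4

Rearranging supply gives Qs = 5P - 21. Without the control the market clears where 287 - 6P = 5P - 21, i.e. P* = 28 and Q* = 119.
Since 35 > 28, the floor is binding.
At P = 35: Qd = 287 - 6·35 = 77 and Qs = 5·35 - 21 = 154.
Quantity traded falls to 77. At Q = 77 the demand price is (287 - 77)/6 = 35 and the supply price is (21 + 77)/5 = 19.6.
Deadweight loss = ½ · (35 - 19.6) · (119 - 77) = ½ · 15.4 · 42 = 323.4.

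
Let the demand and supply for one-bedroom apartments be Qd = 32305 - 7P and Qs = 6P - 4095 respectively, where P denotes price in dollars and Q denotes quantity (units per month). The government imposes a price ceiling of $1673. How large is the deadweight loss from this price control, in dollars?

Setting quantity demanded equal to quantity supplied, 32305 - 7P = 6P - 4095, gives P* = 2800 and Q* = 12705.
Because the ceiling (1673) lies below the market-clearing price, it is binding.
At P = 1673: Qd = 32305 - 7·1673 = 20594 and Qs = 6·1673 - 4095 = 5943.
Quantity traded falls to 5943. At Q = 5943 the demand price is (32305 - 5943)/7 = 3766 and the supply price is (4095 + 5943)/6 = 1673.
Deadweight loss = ½ · (3766 - 1673) · (12705 - 5943) = ½ · 2093 · 6762 = 7076433.

7076433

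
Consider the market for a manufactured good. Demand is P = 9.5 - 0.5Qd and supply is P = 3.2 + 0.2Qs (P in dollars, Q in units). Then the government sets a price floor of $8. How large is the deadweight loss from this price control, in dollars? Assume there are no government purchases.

Rearranging demand gives Qd = 19 - 2P; rearranging supply gives Qs = 5P - 16. Setting quantity demanded equal to quantity supplied, 19 - 2P = 5P - 16, gives P* = 5 and Q* = 9.
Since 8 > 5, the floor is binding.
At P = 8: Qd = 19 - 2·8 = 3 and Qs = 5·8 - 16 = 24.
Quantity traded falls to 3. At Q = 3 the demand price is (19 - 3)/2 = 8 and the supply price is (16 + 3)/5 = 3.8.
Deadweight loss = ½ · (8 - 3.8) · (9 - 3) = ½ · 4.2 · 6 = 12.6.

12.6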